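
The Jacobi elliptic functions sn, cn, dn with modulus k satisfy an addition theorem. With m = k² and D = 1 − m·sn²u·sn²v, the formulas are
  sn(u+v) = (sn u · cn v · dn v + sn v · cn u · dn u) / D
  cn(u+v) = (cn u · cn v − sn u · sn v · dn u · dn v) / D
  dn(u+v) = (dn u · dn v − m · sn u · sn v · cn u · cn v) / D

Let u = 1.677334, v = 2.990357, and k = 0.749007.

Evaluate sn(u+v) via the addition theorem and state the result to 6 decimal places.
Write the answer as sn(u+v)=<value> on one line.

sn(u+v)=-0.717098

sn u = 0.9880701750894087, cn u = 0.1540043151953386, dn u = 0.6725282209646095
sn v = 0.7052503869710285, cn v = -0.7089583144848606, dn v = 0.8490966778415716
m = k² = 0.561011486049
D = 1 − m·sn²u·sn²v = 0.7275831292545345
sn(u+v) = (sn u·cn v·dn v + sn v·cn u·dn u)/D = -0.5217483352868142/0.7275831292545345 = -0.7170979016808511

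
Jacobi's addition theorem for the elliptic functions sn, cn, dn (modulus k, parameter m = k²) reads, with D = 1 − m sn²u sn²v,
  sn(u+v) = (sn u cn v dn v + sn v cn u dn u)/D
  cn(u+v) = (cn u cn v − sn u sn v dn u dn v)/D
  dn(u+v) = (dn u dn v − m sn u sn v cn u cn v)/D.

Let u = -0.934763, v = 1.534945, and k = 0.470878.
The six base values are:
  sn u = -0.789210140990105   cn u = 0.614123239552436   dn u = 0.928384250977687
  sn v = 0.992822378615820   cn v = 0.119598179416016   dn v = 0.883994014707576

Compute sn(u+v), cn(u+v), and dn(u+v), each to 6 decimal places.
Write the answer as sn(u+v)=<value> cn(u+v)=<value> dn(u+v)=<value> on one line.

sn(u+v)=0.558661 cn(u+v)=0.829396 dn(u+v)=0.964779

m = k² = 0.221726090884
D = 1 − m·sn²u·sn²v = 0.8638727001898248
sn(u+v) = (sn u·cn v·dn v + sn v·cn u·dn u)/D = 0.4826115659230965/0.8638727001898248 = 0.5586605130791248
cn(u+v) = (cn u·cn v − sn u·sn v·dn u·dn v)/D = 0.716492929881737/0.8638727001898248 = 0.8293964257978021
dn(u+v) = (dn u·dn v − m·sn u·sn v·cn u·cn v)/D = 0.8334464280019665/0.8638727001898248 = 0.9647792178394194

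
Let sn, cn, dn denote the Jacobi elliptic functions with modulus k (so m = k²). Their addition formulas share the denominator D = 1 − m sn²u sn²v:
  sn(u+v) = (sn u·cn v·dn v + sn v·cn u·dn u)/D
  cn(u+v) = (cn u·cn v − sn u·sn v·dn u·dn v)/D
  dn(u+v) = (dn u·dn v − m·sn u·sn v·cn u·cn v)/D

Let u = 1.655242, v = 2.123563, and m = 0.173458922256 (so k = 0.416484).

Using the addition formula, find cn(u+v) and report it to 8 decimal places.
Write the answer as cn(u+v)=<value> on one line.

cn(u+v)=-0.88575429

sn u = 0.999968302078374, cn u = -0.007962087571348127, dn u = 0.9091490934628719
sn v = 0.9062428244185933, cn v = -0.4227575465793728, dn v = 0.9260358202094815
m = k² = 0.173458922256
D = 1 − m·sn²u·sn²v = 0.8575513713913753
cn(u+v) = (cn u·cn v − sn u·sn v·dn u·dn v)/D = -0.759579809400595/0.8575513713913753 = -0.8857542938426865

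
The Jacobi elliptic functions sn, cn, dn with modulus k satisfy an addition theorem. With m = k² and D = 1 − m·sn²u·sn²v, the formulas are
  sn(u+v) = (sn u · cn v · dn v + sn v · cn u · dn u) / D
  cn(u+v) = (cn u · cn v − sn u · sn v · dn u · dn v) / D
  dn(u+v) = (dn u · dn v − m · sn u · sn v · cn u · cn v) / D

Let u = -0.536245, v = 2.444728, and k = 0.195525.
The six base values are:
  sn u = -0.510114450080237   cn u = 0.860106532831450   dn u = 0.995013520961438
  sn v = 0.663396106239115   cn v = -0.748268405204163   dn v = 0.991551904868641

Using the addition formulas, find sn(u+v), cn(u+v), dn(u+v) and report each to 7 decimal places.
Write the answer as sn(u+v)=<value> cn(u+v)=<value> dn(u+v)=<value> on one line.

m = k² = 0.038230025625
D = 1 − m·sn²u·sn²v = 0.9956218999962303
sn(u+v) = (sn u·cn v·dn v + sn v·cn u·dn u)/D = 0.9462239499316826/0.9956218999962303 = 0.9503848297584306
cn(u+v) = (cn u·cn v − sn u·sn v·dn u·dn v)/D = -0.3097147144192349/0.9956218999962303 = -0.3110766390538492
dn(u+v) = (dn u·dn v − m·sn u·sn v·cn u·cn v)/D = 0.9782811996830516/0.9956218999962303 = 0.9825830465227368

sn(u+v)=0.9503848 cn(u+v)=-0.3110766 dn(u+v)=0.9825830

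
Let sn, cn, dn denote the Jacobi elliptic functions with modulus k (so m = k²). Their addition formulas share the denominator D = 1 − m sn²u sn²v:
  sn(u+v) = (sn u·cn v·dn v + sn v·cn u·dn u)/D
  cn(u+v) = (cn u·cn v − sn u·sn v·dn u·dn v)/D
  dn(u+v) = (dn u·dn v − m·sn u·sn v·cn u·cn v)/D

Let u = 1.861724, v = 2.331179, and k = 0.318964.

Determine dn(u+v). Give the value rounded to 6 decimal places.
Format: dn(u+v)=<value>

dn(u+v)=0.965567

sn u = 0.9723331395192029, cn u = -0.2335985141064263, dn u = 0.9506911353042721
sn v = 0.7738516281505126, cn v = -0.633366921782943, dn v = 0.9690585900133265
m = k² = 0.101738033296
D = 1 − m·sn²u·sn²v = 0.9423991469798135
dn(u+v) = (dn u·dn v − m·sn u·sn v·cn u·cn v)/D = 0.9099492801114624/0.9423991469798135 = 0.9655667484713395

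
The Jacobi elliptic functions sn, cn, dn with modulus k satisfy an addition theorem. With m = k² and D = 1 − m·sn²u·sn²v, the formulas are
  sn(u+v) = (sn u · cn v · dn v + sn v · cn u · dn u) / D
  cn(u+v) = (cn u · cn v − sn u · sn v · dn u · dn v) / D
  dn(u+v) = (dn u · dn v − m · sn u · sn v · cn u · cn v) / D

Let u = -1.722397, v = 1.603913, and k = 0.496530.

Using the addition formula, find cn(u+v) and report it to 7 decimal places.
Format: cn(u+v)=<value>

sn u = -0.9994411379793111, cn u = -0.03342770878507171, dn u = 0.8681782351940458
sn v = 0.9975905145660812, cn v = 0.0693769792350552, dn v = 0.8687028299040915
m = k² = 0.2465420409
D = 1 − m·sn²u·sn²v = 0.754918769674114
cn(u+v) = (cn u·cn v − sn u·sn v·dn u·dn v)/D = 0.7496320972127522/0.754918769674114 = 0.9929970313711447

cn(u+v)=0.9929970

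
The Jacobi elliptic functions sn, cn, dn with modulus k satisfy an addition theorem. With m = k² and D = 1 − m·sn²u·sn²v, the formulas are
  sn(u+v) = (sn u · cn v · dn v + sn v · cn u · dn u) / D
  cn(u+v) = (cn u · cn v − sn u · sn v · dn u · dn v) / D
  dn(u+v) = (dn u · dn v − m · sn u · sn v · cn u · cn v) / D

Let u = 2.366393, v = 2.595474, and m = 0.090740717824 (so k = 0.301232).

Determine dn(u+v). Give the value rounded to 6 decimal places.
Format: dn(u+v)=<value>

sn u = 0.7461894236864606, cn u = -0.6657336884809629, dn u = 0.9744104321430306
sn v = 0.5793391375651444, cn v = -0.8150865988870598, dn v = 0.984654429110426
m = k² = 0.090740717824
D = 1 − m·sn²u·sn²v = 0.9830423320978873
dn(u+v) = (dn u·dn v − m·sn u·sn v·cn u·cn v)/D = 0.9381718223728717/0.9830423320978873 = 0.9543554654159617

dn(u+v)=0.954355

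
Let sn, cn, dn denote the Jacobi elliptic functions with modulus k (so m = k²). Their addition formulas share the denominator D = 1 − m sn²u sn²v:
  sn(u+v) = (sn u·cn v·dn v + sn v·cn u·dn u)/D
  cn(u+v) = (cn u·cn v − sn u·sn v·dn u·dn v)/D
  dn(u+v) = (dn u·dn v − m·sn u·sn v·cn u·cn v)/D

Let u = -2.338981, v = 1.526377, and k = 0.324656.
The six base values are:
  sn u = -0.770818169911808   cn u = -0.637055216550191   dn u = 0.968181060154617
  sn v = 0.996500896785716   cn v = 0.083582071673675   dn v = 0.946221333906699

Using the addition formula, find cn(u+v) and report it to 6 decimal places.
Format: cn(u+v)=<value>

cn(u+v)=0.693571

m = k² = 0.105401518336
D = 1 − m·sn²u·sn²v = 0.9378120641937368
cn(u+v) = (cn u·cn v − sn u·sn v·dn u·dn v)/D = 0.6504396777395639/0.9378120641937368 = 0.6935714548508875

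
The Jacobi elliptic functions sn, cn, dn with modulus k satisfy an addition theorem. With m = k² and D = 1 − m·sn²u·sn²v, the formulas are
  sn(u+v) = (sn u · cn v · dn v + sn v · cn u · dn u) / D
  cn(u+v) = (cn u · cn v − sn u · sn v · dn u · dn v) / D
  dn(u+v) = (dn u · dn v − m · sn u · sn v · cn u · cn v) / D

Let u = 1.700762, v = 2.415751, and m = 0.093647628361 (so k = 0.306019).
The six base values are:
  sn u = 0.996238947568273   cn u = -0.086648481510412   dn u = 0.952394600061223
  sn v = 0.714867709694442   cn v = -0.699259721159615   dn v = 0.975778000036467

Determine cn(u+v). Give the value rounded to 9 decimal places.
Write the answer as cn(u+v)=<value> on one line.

m = k² = 0.093647628361
D = 1 − m·sn²u·sn²v = 0.952502015977868
cn(u+v) = (cn u·cn v − sn u·sn v·dn u·dn v)/D = -0.6012565042091454/0.952502015977868 = -0.6312390883413269

cn(u+v)=-0.631239088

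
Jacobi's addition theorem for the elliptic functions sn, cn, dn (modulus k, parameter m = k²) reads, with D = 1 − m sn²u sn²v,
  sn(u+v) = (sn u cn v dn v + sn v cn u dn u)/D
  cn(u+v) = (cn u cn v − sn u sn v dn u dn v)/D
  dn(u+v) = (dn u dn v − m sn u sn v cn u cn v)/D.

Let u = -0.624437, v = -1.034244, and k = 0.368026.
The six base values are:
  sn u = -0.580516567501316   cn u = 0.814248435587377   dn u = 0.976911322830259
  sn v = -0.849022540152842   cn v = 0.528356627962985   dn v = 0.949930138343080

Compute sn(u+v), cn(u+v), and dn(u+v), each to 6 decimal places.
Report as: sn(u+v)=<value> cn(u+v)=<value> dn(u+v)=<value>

m = k² = 0.135443136676
D = 1 − m·sn²u·sn²v = 0.9670978194926997
sn(u+v) = (sn u·cn v·dn v + sn v·cn u·dn u)/D = -0.9667160792144191/0.9670978194926997 = -0.9996052723203524
cn(u+v) = (cn u·cn v − sn u·sn v·dn u·dn v)/D = -0.0271701059224175/0.9670978194926997 = -0.02809447542407844
dn(u+v) = (dn u·dn v − m·sn u·sn v·cn u·cn v)/D = 0.8992781363535969/0.9670978194926997 = 0.9298729851602

sn(u+v)=-0.999605 cn(u+v)=-0.028094 dn(u+v)=0.929873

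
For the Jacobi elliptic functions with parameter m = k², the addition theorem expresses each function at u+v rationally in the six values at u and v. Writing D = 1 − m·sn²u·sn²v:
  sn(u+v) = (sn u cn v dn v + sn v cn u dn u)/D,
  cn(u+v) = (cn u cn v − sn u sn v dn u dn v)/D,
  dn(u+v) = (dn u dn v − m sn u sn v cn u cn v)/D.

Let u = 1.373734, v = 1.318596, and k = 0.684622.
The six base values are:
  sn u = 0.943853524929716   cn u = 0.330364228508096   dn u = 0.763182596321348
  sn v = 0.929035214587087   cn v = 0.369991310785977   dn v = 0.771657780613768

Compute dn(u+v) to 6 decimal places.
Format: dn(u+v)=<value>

m = k² = 0.468707282884
D = 1 − m·sn²u·sn²v = 0.6396079037378239
dn(u+v) = (dn u·dn v − m·sn u·sn v·cn u·cn v)/D = 0.5386788666615515/0.6396079037378239 = 0.8422017043778693

dn(u+v)=0.842202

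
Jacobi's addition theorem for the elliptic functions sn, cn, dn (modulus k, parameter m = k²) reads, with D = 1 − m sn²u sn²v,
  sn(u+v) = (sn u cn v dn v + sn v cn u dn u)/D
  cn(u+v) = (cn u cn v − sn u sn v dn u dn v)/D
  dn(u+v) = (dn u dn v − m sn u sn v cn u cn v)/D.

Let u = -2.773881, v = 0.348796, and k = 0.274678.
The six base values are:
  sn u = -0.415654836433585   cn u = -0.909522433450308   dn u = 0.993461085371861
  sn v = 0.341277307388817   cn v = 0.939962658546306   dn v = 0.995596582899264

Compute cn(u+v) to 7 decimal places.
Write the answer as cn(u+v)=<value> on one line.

m = k² = 0.075448003684
D = 1 − m·sn²u·sn²v = 0.9984818025673904
cn(u+v) = (cn u·cn v − sn u·sn v·dn u·dn v)/D = -0.7146116854494109/0.9984818025673904 = -0.715698256705264

cn(u+v)=-0.7156983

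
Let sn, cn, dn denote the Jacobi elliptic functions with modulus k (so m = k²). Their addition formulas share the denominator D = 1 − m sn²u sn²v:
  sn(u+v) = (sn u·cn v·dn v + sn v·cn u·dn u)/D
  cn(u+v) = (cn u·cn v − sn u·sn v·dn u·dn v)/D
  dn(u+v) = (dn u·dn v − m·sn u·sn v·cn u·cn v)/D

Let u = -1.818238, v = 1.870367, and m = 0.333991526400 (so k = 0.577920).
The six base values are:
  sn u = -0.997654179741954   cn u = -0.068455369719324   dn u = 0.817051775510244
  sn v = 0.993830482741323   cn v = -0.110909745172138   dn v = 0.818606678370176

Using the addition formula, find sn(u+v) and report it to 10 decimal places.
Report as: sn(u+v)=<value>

m = k² = 0.3339915264
D = 1 − m·sn²u·sn²v = 0.6716627715138029
sn(u+v) = (sn u·cn v·dn v + sn v·cn u·dn u)/D = 0.03499196713678975/0.6716627715138029 = 0.05209752366939196

sn(u+v)=0.0520975237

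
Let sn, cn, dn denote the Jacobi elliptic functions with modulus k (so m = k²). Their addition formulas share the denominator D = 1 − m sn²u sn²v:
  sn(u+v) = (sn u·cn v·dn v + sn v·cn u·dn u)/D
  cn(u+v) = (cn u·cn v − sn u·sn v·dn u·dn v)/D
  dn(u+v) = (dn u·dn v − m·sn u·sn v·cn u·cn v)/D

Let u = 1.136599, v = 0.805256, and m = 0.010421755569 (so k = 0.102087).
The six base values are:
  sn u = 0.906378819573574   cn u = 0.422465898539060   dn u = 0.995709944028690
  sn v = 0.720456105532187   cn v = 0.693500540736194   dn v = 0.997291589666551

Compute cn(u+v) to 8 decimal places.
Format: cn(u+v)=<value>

cn(u+v)=-0.35705011

m = k² = 0.010421755569
D = 1 − m·sn²u·sn²v = 0.9955559858616155
cn(u+v) = (cn u·cn v − sn u·sn v·dn u·dn v)/D = -0.3554633712683776/0.9955559858616155 = -0.3570501069919616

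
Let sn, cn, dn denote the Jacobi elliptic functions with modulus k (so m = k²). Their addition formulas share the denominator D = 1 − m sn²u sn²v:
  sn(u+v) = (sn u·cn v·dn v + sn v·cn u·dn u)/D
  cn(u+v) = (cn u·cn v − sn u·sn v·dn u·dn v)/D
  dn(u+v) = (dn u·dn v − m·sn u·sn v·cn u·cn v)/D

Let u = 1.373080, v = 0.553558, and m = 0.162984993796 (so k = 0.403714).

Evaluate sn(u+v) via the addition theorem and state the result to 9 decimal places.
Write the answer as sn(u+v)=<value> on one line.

sn u = 0.9698985936655294, cn u = 0.2435091743767128, dn u = 0.9201518795396065
sn v = 0.5220329287287616, cn v = 0.8529253316222187, dn v = 0.9775395612158171
m = k² = 0.162984993796
D = 1 − m·sn²u·sn²v = 0.9582173408587156
sn(u+v) = (sn u·cn v·dn v + sn v·cn u·dn u)/D = 0.9256401871809007/0.9582173408587156 = 0.9660023334073452

sn(u+v)=0.966002333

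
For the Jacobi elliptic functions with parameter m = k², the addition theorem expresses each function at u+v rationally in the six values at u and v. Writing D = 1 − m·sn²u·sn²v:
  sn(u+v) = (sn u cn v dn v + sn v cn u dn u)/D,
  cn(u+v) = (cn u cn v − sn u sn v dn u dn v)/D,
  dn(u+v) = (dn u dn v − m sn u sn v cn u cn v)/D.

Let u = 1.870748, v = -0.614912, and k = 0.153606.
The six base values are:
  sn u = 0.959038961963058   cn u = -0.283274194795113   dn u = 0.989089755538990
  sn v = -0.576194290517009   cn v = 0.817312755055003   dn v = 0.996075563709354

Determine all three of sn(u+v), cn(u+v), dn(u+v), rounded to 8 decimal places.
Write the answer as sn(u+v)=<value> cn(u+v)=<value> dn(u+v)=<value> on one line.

sn(u+v)=0.94903655 cn(u+v)=0.31516602 dn(u+v)=0.98931737

m = k² = 0.023594803236
D = 1 − m·sn²u·sn²v = 0.9927951198070369
sn(u+v) = (sn u·cn v·dn v + sn v·cn u·dn u)/D = 0.9421988595331063/0.9927951198070369 = 0.9490365542048951
cn(u+v) = (cn u·cn v − sn u·sn v·dn u·dn v)/D = 0.312895284411866/0.9927951198070369 = 0.3151660178110881
dn(u+v) = (dn u·dn v − m·sn u·sn v·cn u·cn v)/D = 0.9821894573735607/0.9927951198070369 = 0.9893173705008365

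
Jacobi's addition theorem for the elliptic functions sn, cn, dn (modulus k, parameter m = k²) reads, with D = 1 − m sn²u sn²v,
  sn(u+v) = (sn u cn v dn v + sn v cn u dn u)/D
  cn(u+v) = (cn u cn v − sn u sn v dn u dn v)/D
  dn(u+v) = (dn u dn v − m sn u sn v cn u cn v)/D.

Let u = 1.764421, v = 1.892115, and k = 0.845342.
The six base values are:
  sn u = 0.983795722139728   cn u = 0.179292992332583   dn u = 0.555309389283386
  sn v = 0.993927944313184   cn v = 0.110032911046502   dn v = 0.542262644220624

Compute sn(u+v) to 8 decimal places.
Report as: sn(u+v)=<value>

sn(u+v)=0.49774983

m = k² = 0.714603096964
D = 1 − m·sn²u·sn²v = 0.3167422672192131
sn(u+v) = (sn u·cn v·dn v + sn v·cn u·dn u)/D = 0.1576584104015059/0.3167422672192131 = 0.4977498323341629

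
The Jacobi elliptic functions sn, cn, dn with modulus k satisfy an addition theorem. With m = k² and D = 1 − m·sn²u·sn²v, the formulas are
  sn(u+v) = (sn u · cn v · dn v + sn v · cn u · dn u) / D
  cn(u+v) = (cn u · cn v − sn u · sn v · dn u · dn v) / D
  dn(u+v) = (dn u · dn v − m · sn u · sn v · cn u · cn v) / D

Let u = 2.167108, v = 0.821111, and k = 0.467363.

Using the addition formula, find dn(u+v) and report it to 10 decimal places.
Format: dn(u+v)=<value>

dn(u+v)=0.9871937554

sn u = 0.9029709066195683, cn u = -0.4297016893132197, dn u = 0.9065887589554129
sn v = 0.7198381249786233, cn v = 0.6941419695042649, dn v = 0.9417100108890168
m = k² = 0.218428173769
D = 1 − m·sn²u·sn²v = 0.9077161171128193
dn(u+v) = (dn u·dn v − m·sn u·sn v·cn u·cn v)/D = 0.8960916825115267/0.9077161171128193 = 0.9871937554240344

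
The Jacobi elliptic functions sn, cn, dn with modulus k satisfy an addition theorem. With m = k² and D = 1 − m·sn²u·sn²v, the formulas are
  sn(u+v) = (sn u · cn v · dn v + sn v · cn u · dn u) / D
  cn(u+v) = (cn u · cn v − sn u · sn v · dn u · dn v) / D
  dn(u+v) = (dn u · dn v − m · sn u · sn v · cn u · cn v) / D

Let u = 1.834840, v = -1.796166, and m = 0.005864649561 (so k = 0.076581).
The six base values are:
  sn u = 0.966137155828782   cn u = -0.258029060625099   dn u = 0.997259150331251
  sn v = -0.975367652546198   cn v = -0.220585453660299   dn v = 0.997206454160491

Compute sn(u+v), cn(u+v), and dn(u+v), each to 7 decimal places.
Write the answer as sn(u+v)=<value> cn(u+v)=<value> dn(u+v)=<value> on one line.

sn(u+v)=0.0386643 cn(u+v)=0.9992523 dn(u+v)=0.9999956

m = k² = 0.005864649561
D = 1 − m·sn²u·sn²v = 0.9947921755988794
sn(u+v) = (sn u·cn v·dn v + sn v·cn u·dn u)/D = 0.0384629466938071/0.9947921755988794 = 0.03866430359753467
cn(u+v) = (cn u·cn v − sn u·sn v·dn u·dn v)/D = 0.9940483259703127/0.9947921755988794 = 0.9992522562533035
dn(u+v) = (dn u·dn v − m·sn u·sn v·cn u·cn v)/D = 0.9947878148029089/0.9947921755988794 = 0.9999956163748796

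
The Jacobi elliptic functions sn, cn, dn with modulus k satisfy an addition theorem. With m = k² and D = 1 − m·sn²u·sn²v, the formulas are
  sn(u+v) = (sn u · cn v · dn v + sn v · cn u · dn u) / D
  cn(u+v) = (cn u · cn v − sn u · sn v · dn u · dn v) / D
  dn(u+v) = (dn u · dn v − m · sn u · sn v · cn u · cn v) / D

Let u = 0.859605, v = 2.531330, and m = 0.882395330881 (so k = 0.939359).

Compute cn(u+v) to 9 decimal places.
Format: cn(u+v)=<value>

sn u = 0.7034698275097596, cn u = 0.7107251239286459, dn u = 0.7505525968642304
sn v = 0.999949583619412, cn v = -0.01004142516601387, dn v = 0.3430650685129267
m = k² = 0.882395330881
D = 1 − m·sn²u·sn²v = 0.5633732302721275
cn(u+v) = (cn u·cn v − sn u·sn v·dn u·dn v)/D = -0.1882628658627691/0.5633732302721275 = -0.3341707694769806

cn(u+v)=-0.334170769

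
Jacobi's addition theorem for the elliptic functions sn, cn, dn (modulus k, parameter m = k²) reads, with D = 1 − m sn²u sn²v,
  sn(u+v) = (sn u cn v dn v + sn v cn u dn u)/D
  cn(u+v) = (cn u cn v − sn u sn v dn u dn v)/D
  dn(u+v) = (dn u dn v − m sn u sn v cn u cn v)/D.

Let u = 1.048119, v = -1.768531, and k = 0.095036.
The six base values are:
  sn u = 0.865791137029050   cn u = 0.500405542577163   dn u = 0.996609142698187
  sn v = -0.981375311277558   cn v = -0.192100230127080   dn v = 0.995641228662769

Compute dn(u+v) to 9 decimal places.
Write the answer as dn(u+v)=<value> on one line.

dn(u+v)=0.998035027

m = k² = 0.009031841296
D = 1 − m·sn²u·sn²v = 0.9934796212203008
dn(u+v) = (dn u·dn v − m·sn u·sn v·cn u·cn v)/D = 0.9915274602085071/0.9934796212203008 = 0.9980350266174601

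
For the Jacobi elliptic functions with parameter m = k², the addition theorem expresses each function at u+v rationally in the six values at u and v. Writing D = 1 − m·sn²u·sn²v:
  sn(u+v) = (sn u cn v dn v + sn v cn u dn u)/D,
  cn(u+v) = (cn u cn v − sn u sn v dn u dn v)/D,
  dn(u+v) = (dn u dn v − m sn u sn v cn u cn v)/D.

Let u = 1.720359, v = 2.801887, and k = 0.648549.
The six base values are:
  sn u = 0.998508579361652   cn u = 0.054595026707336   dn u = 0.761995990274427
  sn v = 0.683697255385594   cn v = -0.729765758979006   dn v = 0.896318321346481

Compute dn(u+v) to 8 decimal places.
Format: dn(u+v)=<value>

dn(u+v)=0.86374997

m = k² = 0.420615805401
D = 1 − m·sn²u·sn²v = 0.803972562611437
dn(u+v) = (dn u·dn v − m·sn u·sn v·cn u·cn v)/D = 0.6944312768090823/0.803972562611437 = 0.8637499699659572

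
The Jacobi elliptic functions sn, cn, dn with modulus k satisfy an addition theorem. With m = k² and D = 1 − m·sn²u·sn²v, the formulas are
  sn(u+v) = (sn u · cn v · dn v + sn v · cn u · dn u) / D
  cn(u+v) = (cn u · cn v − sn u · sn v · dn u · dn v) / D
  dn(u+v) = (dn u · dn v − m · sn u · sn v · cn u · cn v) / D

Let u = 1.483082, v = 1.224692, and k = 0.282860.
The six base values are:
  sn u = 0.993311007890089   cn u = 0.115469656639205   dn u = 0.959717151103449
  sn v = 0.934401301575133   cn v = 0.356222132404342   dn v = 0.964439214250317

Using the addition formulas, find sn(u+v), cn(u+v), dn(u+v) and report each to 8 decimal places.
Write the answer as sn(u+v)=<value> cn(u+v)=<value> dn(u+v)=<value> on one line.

sn(u+v)=0.47773328 cn(u+v)=-0.87850493 dn(u+v)=0.99082765

m = k² = 0.0800097796
D = 1 − m·sn²u·sn²v = 0.9310744182694083
sn(u+v) = (sn u·cn v·dn v + sn v·cn u·dn u)/D = 0.4448052390864294/0.9310744182694083 = 0.4777332835684506
cn(u+v) = (cn u·cn v − sn u·sn v·dn u·dn v)/D = -0.8179534654471374/0.9310744182694083 = -0.8785049287117895
dn(u+v) = (dn u·dn v − m·sn u·sn v·cn u·cn v)/D = 0.9225342819579801/0.9310744182694083 = 0.9908276544346457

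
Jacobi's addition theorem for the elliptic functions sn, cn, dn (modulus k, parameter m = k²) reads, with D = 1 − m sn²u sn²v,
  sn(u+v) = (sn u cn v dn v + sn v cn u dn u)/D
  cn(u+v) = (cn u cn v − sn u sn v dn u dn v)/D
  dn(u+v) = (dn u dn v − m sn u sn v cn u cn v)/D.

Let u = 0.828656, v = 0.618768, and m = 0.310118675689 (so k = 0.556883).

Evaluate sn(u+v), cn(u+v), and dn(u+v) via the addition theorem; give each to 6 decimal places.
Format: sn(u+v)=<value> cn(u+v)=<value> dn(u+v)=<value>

sn(u+v)=0.974315 cn(u+v)=0.225191 dn(u+v)=0.840005

sn u = 0.7195544862407471, cn u = 0.6944359879289195, dn u = 0.9162059650793588
sn v = 0.5707950782542289, cn v = 0.8210925518117606, dn v = 0.9481356221585028
m = k² = 0.310118675689
D = 1 − m·sn²u·sn²v = 0.9476862646956425
sn(u+v) = (sn u·cn v·dn v + sn v·cn u·dn u)/D = 0.9233445850900374/0.9476862646956425 = 0.9743146223466448
cn(u+v) = (cn u·cn v − sn u·sn v·dn u·dn v)/D = 0.2134104811804848/0.9476862646956425 = 0.2251910670553228
dn(u+v) = (dn u·dn v − m·sn u·sn v·cn u·cn v)/D = 0.7960608384130357/0.9476862646956425 = 0.8400046176343998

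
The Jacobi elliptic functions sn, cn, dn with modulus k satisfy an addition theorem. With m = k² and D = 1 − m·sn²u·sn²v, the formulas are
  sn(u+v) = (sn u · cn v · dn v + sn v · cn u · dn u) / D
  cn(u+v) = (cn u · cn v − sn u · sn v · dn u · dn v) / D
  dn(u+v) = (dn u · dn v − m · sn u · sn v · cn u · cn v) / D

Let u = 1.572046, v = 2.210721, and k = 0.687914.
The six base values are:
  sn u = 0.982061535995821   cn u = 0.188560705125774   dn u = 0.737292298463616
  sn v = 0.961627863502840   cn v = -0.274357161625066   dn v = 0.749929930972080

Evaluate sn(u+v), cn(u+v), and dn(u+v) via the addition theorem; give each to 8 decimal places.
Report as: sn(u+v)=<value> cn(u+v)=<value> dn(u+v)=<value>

m = k² = 0.473225671396
D = 1 − m·sn²u·sn²v = 0.5779540117032383
sn(u+v) = (sn u·cn v·dn v + sn v·cn u·dn u)/D = -0.06836813844661676/0.5779540117032383 = -0.1182933885087758
cn(u+v) = (cn u·cn v − sn u·sn v·dn u·dn v)/D = -0.5738960160945633/0.5779540117032383 = -0.9929786877043796
dn(u+v) = (dn u·dn v − m·sn u·sn v·cn u·cn v)/D = 0.5760372271792373/0.5779540117032383 = 0.9966834999235454

sn(u+v)=-0.11829339 cn(u+v)=-0.99297869 dn(u+v)=0.99668350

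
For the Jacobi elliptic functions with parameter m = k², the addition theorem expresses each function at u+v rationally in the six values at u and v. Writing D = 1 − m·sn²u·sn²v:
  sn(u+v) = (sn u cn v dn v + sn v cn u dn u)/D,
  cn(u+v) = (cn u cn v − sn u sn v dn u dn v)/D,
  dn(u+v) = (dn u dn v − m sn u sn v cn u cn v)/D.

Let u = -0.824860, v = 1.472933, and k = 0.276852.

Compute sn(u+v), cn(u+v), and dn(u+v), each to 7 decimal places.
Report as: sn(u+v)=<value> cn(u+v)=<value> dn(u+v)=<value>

sn u = -0.7301989121222389, cn u = 0.6832346220263569, dn u = 0.97935312096169
sn v = 0.9922841022156248, cn v = 0.1239849204142641, dn v = 0.9615254589481649
m = k² = 0.076647029904
D = 1 − m·sn²u·sn²v = 0.9597607608466928
sn(u+v) = (sn u·cn v·dn v + sn v·cn u·dn u)/D = 0.5769146232725299/0.9597607608466928 = 0.6011025318055103
cn(u+v) = (cn u·cn v − sn u·sn v·dn u·dn v)/D = 0.7670138431054145/0.9597607608466928 = 0.7991719128304031
dn(u+v) = (dn u·dn v − m·sn u·sn v·cn u·cn v)/D = 0.9463774353355963/0.9597607608466928 = 0.9860555608678044

sn(u+v)=0.6011025 cn(u+v)=0.7991719 dn(u+v)=0.9860556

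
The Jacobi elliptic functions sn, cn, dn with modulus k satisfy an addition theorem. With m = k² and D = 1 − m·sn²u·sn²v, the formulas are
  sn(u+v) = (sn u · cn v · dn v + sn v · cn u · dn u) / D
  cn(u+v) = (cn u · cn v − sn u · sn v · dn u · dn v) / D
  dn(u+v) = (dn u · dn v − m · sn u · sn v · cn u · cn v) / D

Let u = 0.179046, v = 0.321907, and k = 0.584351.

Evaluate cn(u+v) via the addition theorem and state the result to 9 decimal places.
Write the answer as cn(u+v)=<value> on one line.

sn u = 0.177771686712933, cn u = 0.9840717592753279, dn u = 0.9945897268573962
sn v = 0.3146145554263009, cn v = 0.9492195117642236, dn v = 0.9829551844354567
m = k² = 0.341466091201
D = 1 − m·sn²u·sn²v = 0.9989318545583398
cn(u+v) = (cn u·cn v − sn u·sn v·dn u·dn v)/D = 0.8794213002706812/0.9989318545583398 = 0.8803616545590108

cn(u+v)=0.880361655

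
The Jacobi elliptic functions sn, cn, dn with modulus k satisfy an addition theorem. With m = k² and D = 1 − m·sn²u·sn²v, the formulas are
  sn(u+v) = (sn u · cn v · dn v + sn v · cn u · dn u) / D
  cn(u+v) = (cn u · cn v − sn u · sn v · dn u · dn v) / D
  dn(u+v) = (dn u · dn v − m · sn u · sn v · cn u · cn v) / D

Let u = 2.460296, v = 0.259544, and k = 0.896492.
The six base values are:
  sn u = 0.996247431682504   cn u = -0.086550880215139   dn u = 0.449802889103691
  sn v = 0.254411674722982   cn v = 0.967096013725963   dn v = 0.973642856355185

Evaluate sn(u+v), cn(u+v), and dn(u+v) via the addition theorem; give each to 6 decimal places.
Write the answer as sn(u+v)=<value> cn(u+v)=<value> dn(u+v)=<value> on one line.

sn(u+v)=0.978698 cn(u+v)=-0.205304 dn(u+v)=0.479768

m = k² = 0.803697906064
D = 1 − m·sn²u·sn²v = 0.9483700933213105
sn(u+v) = (sn u·cn v·dn v + sn v·cn u·dn u)/D = 0.9281682246821459/0.9483700933213105 = 0.978698328024648
cn(u+v) = (cn u·cn v − sn u·sn v·dn u·dn v)/D = -0.1947038278942266/0.9483700933213105 = -0.205303635432397
dn(u+v) = (dn u·dn v − m·sn u·sn v·cn u·cn v)/D = 0.4549979110274673/0.9483700933213105 = 0.4797683037789686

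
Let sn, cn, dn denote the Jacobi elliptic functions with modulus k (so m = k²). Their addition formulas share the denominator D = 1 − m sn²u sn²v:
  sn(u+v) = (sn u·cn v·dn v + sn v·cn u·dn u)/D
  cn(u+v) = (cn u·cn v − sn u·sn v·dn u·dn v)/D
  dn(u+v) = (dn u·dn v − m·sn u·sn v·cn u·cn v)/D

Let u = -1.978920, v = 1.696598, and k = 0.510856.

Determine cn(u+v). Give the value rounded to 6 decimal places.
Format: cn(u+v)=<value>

sn u = -0.9694663386129745, cn u = -0.2452244243470733, dn u = 0.8687461163499663
sn v = 0.9999912940965756, cn v = -0.004172736638707436, dn v = 0.8596689428323769
m = k² = 0.260973852736
D = 1 − m·sn²u·sn²v = 0.7547240854257695
cn(u+v) = (cn u·cn v − sn u·sn v·dn u·dn v)/D = 0.725047430872207/0.7547240854257695 = 0.9606788028543959

cn(u+v)=0.960679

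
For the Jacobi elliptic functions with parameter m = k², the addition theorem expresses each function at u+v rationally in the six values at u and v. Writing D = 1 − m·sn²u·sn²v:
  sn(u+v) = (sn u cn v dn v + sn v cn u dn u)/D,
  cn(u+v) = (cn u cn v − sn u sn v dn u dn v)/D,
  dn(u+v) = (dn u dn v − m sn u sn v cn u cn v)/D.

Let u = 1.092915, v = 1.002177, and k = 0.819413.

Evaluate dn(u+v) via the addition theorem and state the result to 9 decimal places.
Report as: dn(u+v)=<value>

sn u = 0.8298557314419671, cn u = 0.5579780147935202, dn u = 0.7332171429351653
sn v = 0.7901275884341512, cn v = 0.6129424067522434, dn v = 0.7621157311573374
m = k² = 0.671437664569
D = 1 − m·sn²u·sn²v = 0.7113275439139142
dn(u+v) = (dn u·dn v − m·sn u·sn v·cn u·cn v)/D = 0.4082249912239196/0.7113275439139142 = 0.5738917250100519

dn(u+v)=0.573891725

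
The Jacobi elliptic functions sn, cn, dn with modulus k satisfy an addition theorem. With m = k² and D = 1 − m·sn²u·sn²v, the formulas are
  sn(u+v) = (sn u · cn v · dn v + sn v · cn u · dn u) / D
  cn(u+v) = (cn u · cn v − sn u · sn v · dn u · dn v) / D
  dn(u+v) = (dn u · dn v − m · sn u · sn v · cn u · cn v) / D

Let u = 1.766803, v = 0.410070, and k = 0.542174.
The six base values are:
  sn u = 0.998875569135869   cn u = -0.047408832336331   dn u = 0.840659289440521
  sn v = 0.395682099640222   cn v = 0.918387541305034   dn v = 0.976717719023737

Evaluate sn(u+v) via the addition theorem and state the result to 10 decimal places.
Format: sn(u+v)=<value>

sn(u+v)=0.9225915150

m = k² = 0.293952646276
D = 1 − m·sn²u·sn²v = 0.9540809426995461
sn(u+v) = (sn u·cn v·dn v + sn v·cn u·dn u)/D = 0.8802269823784332/0.9540809426995461 = 0.9225915150216236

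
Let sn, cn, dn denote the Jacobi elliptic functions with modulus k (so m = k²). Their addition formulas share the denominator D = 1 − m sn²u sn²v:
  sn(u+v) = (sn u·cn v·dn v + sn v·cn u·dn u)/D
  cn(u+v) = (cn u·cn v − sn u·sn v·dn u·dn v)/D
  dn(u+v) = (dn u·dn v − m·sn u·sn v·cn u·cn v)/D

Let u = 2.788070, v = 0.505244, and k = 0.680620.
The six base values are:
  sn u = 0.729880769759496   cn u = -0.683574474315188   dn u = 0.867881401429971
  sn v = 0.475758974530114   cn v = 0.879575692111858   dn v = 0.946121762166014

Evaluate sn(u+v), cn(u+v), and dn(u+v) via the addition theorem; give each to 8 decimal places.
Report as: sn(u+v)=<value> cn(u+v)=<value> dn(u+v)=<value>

sn(u+v)=0.34438348 cn(u+v)=-0.93882907 dn(u+v)=0.97214162

m = k² = 0.4632435844
D = 1 − m·sn²u·sn²v = 0.9441417616375134
sn(u+v) = (sn u·cn v·dn v + sn v·cn u·dn u)/D = 0.3251468245773926/0.9441417616375134 = 0.3443834790375759
cn(u+v) = (cn u·cn v − sn u·sn v·dn u·dn v)/D = -0.8863877303613952/0.9441417616375134 = -0.9388290682365856
dn(u+v) = (dn u·dn v − m·sn u·sn v·cn u·cn v)/D = 0.917839497066945/0.9441417616375134 = 0.97214161512679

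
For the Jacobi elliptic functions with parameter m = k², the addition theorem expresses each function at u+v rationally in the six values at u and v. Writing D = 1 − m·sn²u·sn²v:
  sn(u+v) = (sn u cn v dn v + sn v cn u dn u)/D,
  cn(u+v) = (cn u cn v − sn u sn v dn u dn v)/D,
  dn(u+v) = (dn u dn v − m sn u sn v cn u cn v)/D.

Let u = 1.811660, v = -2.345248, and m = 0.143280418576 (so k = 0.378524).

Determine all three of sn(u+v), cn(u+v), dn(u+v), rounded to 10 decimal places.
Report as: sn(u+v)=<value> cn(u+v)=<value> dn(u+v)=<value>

sn(u+v)=-0.5056770352 cn(u+v)=0.8627228617 dn(u+v)=0.9815099947

sn u = 0.9862002897317807, cn u = -0.1655566022028472, dn u = 0.9277104897400622
sn v = -0.7854068097173717, cn v = -0.6189799215237763, dn v = 0.95478557194817
m = k² = 0.143280418576
D = 1 − m·sn²u·sn²v = 0.9140380184653183
sn(u+v) = (sn u·cn v·dn v + sn v·cn u·dn u)/D = -0.4622080352747819/0.9140380184653183 = -0.5056770352406513
cn(u+v) = (cn u·cn v − sn u·sn v·dn u·dn v)/D = 0.7885614949561204/0.9140380184653183 = 0.8627228616596555
dn(u+v) = (dn u·dn v − m·sn u·sn v·cn u·cn v)/D = 0.8971374506262731/0.9140380184653183 = 0.9815099946636559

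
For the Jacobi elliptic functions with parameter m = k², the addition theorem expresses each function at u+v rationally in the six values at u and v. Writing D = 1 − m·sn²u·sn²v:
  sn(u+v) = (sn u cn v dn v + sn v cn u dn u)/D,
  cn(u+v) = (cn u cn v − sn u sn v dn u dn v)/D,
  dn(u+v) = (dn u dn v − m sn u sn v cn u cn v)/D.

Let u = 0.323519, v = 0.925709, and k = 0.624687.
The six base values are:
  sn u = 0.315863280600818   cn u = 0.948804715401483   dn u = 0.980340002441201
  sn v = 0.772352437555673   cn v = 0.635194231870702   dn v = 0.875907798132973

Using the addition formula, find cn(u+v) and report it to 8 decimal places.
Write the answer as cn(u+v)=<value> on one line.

m = k² = 0.390233847969
D = 1 − m·sn²u·sn²v = 0.9767750780680813
cn(u+v) = (cn u·cn v − sn u·sn v·dn u·dn v)/D = 0.3931918022023529/0.9767750780680813 = 0.4025407804015936

cn(u+v)=0.40254078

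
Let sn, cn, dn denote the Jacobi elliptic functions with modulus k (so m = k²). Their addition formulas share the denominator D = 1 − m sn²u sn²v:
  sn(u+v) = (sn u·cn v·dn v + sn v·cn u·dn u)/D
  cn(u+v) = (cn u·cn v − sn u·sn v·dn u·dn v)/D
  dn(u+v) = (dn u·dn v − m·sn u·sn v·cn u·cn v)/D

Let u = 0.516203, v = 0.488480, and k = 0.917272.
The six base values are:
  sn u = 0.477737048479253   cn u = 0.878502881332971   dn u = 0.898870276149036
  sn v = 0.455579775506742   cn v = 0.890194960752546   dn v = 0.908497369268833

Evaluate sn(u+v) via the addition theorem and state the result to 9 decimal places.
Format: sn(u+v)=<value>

m = k² = 0.841387921984
D = 1 − m·sn²u·sn²v = 0.9601431483477656
sn(u+v) = (sn u·cn v·dn v + sn v·cn u·dn u)/D = 0.7461181391074126/0.9601431483477656 = 0.7770905207117795

sn(u+v)=0.777090521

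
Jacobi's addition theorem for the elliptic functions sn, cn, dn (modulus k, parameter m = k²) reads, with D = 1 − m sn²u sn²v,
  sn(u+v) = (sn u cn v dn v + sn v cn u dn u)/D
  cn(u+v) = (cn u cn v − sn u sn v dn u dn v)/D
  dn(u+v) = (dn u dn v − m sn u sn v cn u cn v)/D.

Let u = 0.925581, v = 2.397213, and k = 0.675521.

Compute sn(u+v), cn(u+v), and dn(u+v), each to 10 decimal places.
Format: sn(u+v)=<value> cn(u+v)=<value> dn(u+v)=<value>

sn u = 0.7676525284201314, cn u = 0.6408662852812429, dn u = 0.8550379653187242
sn v = 0.9059986408616391, cn v = -0.4232805957717205, dn v = 0.7908414275423989
m = k² = 0.456328621441
D = 1 − m·sn²u·sn²v = 0.7792695895868804
sn(u+v) = (sn u·cn v·dn v + sn v·cn u·dn u)/D = 0.2394855308630417/0.7792695895868804 = 0.3073205140598414
cn(u+v) = (cn u·cn v − sn u·sn v·dn u·dn v)/D = -0.7415576671858717/0.7792695895868804 = -0.9516060643133769
dn(u+v) = (dn u·dn v − m·sn u·sn v·cn u·cn v)/D = 0.7622920254310101/0.7792695895868804 = 0.9782134907062514

sn(u+v)=0.3073205141 cn(u+v)=-0.9516060643 dn(u+v)=0.9782134907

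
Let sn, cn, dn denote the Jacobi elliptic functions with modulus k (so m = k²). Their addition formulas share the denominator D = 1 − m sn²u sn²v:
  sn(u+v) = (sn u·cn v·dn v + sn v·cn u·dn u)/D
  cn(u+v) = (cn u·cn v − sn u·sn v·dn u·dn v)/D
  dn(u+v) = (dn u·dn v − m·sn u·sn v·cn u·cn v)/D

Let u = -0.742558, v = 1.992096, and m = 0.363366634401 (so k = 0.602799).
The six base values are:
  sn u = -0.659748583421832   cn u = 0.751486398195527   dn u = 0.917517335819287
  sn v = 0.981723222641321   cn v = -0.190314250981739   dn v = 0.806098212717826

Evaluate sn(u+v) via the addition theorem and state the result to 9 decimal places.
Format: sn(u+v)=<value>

m = k² = 0.363366634401
D = 1 − m·sn²u·sn²v = 0.8475666100936885
sn(u+v) = (sn u·cn v·dn v + sn v·cn u·dn u)/D = 0.7781132620092433/0.8475666100936885 = 0.9180555873044976

sn(u+v)=0.918055587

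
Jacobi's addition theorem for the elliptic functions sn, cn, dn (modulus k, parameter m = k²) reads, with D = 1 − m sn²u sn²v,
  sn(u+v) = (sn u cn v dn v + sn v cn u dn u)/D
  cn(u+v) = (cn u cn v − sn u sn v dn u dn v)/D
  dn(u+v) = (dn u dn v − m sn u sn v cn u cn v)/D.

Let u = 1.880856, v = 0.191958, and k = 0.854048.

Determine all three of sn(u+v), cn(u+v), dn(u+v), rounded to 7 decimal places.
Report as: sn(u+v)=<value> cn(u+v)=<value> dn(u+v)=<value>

sn u = 0.9920887613683263, cn u = 0.1255383987736821, dn u = 0.5311282758527315
sn v = 0.1899444411226484, cn v = 0.9817948407313031, dn v = 0.9867543411435125
m = k² = 0.729397986304
D = 1 − m·sn²u·sn²v = 0.9740988649743126
sn(u+v) = (sn u·cn v·dn v + sn v·cn u·dn u)/D = 0.9737909140157801/0.9740988649743126 = 0.9996838606741004
cn(u+v) = (cn u·cn v − sn u·sn v·dn u·dn v)/D = 0.02449192774274313/0.9740988649743126 = 0.02514316423455538
dn(u+v) = (dn u·dn v − m·sn u·sn v·cn u·cn v)/D = 0.5071521332257024/0.9740988649743126 = 0.5206372283773025

sn(u+v)=0.9996839 cn(u+v)=0.0251432 dn(u+v)=0.5206372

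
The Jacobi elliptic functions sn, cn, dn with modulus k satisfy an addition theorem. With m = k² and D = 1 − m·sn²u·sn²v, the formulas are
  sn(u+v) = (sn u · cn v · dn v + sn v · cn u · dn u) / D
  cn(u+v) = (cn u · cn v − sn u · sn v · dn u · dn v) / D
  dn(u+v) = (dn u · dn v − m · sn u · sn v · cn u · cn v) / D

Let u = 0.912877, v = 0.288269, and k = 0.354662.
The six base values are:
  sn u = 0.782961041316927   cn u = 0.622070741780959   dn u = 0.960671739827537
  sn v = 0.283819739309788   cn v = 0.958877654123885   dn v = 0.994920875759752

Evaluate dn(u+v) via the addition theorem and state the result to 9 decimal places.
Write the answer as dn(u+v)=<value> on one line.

m = k² = 0.125785134244
D = 1 − m·sn²u·sn²v = 0.9937885239210259
dn(u+v) = (dn u·dn v − m·sn u·sn v·cn u·cn v)/D = 0.9391193191666687/0.9937885239210259 = 0.9449890963334351

dn(u+v)=0.944989096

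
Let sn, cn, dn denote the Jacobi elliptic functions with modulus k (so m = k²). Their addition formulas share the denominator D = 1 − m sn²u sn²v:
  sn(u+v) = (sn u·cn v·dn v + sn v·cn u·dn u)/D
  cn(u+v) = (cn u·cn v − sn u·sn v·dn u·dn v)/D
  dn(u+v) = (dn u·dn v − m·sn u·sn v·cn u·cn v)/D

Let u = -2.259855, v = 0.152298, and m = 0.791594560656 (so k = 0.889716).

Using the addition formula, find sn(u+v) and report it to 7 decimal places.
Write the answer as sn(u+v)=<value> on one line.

sn(u+v)=-0.9982052

sn u = -0.999952571326964, cn u = -0.009739358120176412, dn u = 0.4565966777392424
sn v = 0.1512518030966618, cn v = 0.9884952665845237, dn v = 0.9909039336843722
m = k² = 0.791594560656
D = 1 − m·sn²u·sn²v = 0.9818923235594996
sn(u+v) = (sn u·cn v·dn v + sn v·cn u·dn u)/D = -0.9801300020198834/0.9818923235594996 = -0.9982051784117962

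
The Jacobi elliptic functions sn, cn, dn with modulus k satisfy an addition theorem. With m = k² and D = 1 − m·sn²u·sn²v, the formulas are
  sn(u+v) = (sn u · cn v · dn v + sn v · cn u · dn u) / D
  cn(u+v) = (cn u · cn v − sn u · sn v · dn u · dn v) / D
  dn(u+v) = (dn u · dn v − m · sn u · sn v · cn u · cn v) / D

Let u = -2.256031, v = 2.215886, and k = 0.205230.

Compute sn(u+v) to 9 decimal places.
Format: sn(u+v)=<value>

sn u = -0.7924697011473039, cn u = -0.60991128269897, dn u = 0.9866857148316897
sn v = 0.8159912544059553, cn v = -0.5780642461984615, dn v = 0.9858778713987324
m = k² = 0.0421193529
D = 1 − m·sn²u·sn²v = 0.982387620621612
sn(u+v) = (sn u·cn v·dn v + sn v·cn u·dn u)/D = -0.03942691303871246/0.982387620621612 = -0.04013376411824574

sn(u+v)=-0.040133764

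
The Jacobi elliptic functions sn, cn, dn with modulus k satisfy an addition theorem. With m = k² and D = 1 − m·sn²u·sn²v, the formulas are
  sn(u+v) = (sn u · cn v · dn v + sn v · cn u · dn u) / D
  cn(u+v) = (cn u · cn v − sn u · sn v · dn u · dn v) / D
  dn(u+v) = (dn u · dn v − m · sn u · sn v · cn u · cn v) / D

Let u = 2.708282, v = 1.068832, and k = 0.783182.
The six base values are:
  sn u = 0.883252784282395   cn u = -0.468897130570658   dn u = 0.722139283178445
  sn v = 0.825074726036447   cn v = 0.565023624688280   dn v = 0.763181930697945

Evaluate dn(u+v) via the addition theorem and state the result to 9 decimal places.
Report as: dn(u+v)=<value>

dn(u+v)=0.993026420

m = k² = 0.613374045124
D = 1 − m·sn²u·sn²v = 0.674251823768019
dn(u+v) = (dn u·dn v − m·sn u·sn v·cn u·cn v)/D = 0.6695498746604174/0.674251823768019 = 0.9930264198896415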